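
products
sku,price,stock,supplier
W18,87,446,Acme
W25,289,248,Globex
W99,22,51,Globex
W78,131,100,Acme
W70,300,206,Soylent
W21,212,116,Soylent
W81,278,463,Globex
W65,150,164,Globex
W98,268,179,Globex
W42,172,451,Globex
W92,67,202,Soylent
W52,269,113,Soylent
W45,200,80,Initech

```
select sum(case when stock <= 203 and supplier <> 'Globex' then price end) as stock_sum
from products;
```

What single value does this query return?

sku=W18: ✗
sku=W25: ✗
sku=W99: ✗
sku=W78: ✓ → 131
sku=W70: ✗
sku=W21: ✓ → 212
sku=W81: ✗
sku=W65: ✗
sku=W98: ✗
sku=W42: ✗
sku=W92: ✓ → 67
sku=W52: ✓ → 269
sku=W45: ✓ → 200
stock_sum = 131 + 212 + 67 + 269 + 200 = 879

879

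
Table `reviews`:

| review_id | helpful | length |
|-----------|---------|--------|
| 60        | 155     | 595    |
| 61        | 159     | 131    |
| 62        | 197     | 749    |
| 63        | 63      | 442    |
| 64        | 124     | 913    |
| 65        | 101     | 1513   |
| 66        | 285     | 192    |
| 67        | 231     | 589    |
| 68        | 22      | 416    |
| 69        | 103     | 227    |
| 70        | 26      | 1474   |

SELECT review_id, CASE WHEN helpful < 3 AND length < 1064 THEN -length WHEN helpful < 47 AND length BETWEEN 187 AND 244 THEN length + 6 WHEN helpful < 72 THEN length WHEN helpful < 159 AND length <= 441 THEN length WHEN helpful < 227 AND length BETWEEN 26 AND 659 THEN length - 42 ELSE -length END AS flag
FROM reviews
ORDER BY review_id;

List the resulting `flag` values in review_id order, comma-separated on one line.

review_id=60: helpful < 227 AND length BETWEEN 26 AND 659 → 553
review_id=61: helpful < 227 AND length BETWEEN 26 AND 659 → 89
review_id=62: ELSE → -749
review_id=63: helpful < 72 → 442
review_id=64: ELSE → -913
review_id=65: ELSE → -1513
review_id=66: ELSE → -192
review_id=67: ELSE → -589
review_id=68: helpful < 72 → 416
review_id=69: helpful < 159 AND length <= 441 → 227
review_id=70: helpful < 72 → 1474

553, 89, -749, 442, -913, -1513, -192, -589, 416, 227, 1474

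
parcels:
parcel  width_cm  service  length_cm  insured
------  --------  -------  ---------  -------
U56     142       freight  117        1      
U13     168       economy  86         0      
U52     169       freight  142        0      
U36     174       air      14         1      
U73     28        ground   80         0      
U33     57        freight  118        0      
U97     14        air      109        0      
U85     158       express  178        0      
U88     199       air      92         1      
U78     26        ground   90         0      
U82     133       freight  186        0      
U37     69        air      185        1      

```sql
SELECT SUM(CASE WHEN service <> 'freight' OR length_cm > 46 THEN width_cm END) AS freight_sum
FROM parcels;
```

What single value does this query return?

1337

parcel=U56: ✓ → 142
parcel=U13: ✓ → 168
parcel=U52: ✓ → 169
parcel=U36: ✓ → 174
parcel=U73: ✓ → 28
parcel=U33: ✓ → 57
parcel=U97: ✓ → 14
parcel=U85: ✓ → 158
parcel=U88: ✓ → 199
parcel=U78: ✓ → 26
parcel=U82: ✓ → 133
parcel=U37: ✓ → 69
freight_sum = 142 + 168 + 169 + 174 + 28 + 57 + 14 + 158 + 199 + 26 + 133 + 69 = 1337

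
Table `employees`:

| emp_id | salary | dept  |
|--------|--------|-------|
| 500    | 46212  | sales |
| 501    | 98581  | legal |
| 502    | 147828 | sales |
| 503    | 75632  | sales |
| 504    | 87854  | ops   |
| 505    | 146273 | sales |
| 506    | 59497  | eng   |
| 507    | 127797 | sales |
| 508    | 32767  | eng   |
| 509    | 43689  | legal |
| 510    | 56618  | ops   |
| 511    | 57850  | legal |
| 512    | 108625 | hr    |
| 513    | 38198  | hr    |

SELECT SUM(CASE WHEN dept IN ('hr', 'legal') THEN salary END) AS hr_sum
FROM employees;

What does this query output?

346943

emp_id=500: ✗
emp_id=501: ✓ → 98581
emp_id=502: ✗
emp_id=503: ✗
emp_id=504: ✗
emp_id=505: ✗
emp_id=506: ✗
emp_id=507: ✗
emp_id=508: ✗
emp_id=509: ✓ → 43689
emp_id=510: ✗
emp_id=511: ✓ → 57850
emp_id=512: ✓ → 108625
emp_id=513: ✓ → 38198
hr_sum = 98581 + 43689 + 57850 + 108625 + 38198 = 346943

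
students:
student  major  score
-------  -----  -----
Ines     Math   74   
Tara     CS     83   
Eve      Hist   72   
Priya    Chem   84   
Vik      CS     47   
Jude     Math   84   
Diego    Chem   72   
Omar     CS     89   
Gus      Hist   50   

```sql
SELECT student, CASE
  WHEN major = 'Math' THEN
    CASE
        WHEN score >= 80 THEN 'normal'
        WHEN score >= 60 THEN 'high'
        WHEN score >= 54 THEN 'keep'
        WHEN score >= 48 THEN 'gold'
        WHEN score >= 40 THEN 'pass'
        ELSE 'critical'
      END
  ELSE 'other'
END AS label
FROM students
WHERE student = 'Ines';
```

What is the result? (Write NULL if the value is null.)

student = Ines: major=Math, score=74.
major='Math' → inner[score >= 60] → high

high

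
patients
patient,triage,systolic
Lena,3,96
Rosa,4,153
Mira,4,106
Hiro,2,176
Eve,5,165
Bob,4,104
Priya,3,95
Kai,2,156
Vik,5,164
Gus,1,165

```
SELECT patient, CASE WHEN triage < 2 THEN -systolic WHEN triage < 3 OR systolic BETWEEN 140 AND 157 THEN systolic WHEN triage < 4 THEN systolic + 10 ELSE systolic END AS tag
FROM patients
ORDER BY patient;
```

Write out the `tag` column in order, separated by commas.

104, 165, -165, 176, 156, 106, 106, 105, 153, 164

patient=Bob: ELSE → 104
patient=Eve: ELSE → 165
patient=Gus: triage < 2 → -165
patient=Hiro: triage < 3 OR systolic BETWEEN 140 AND 157 → 176
patient=Kai: triage < 3 OR systolic BETWEEN 140 AND 157 → 156
patient=Lena: triage < 4 → 106
patient=Mira: ELSE → 106
patient=Priya: triage < 4 → 105
patient=Rosa: triage < 3 OR systolic BETWEEN 140 AND 157 → 153
patient=Vik: ELSE → 164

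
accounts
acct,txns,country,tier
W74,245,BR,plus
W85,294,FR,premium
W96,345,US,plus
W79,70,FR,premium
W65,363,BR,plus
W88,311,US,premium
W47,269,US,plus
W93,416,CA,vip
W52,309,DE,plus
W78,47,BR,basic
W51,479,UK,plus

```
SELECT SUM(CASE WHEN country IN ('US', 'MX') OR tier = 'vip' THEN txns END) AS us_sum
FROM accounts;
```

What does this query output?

acct=W74: ✗
acct=W85: ✗
acct=W96: ✓ → 345
acct=W79: ✗
acct=W65: ✗
acct=W88: ✓ → 311
acct=W47: ✓ → 269
acct=W93: ✓ → 416
acct=W52: ✗
acct=W78: ✗
acct=W51: ✗
us_sum = 345 + 311 + 269 + 416 = 1341

1341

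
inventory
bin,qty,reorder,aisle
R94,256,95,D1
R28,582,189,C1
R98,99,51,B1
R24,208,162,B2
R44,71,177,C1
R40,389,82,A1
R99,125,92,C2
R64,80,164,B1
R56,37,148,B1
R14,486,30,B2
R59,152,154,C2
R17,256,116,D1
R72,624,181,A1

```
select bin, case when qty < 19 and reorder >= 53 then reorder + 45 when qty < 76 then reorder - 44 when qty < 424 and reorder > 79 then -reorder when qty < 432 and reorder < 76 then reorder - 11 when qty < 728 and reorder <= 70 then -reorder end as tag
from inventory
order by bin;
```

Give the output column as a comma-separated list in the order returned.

bin=R14: qty < 728 and reorder <= 70 → -30
bin=R17: qty < 424 and reorder > 79 → -116
bin=R24: qty < 424 and reorder > 79 → -162
bin=R28: (no match → NULL) → NULL
bin=R40: qty < 424 and reorder > 79 → -82
bin=R44: qty < 76 → 133
bin=R56: qty < 76 → 104
bin=R59: qty < 424 and reorder > 79 → -154
bin=R64: qty < 424 and reorder > 79 → -164
bin=R72: (no match → NULL) → NULL
bin=R94: qty < 424 and reorder > 79 → -95
bin=R98: qty < 432 and reorder < 76 → 40
bin=R99: qty < 424 and reorder > 79 → -92

-30, -116, -162, NULL, -82, 133, 104, -154, -164, NULL, -95, 40, -92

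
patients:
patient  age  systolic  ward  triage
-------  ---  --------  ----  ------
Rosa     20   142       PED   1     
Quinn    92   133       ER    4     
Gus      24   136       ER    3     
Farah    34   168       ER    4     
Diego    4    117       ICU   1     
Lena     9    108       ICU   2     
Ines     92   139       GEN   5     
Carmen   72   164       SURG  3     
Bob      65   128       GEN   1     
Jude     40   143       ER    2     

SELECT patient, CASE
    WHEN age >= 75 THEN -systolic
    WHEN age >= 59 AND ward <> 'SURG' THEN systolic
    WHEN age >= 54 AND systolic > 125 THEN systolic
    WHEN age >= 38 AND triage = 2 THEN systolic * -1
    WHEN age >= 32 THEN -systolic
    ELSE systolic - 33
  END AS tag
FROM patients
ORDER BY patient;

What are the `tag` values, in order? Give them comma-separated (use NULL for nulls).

patient=Bob: age >= 59 AND ward <> 'SURG' → 128
patient=Carmen: age >= 54 AND systolic > 125 → 164
patient=Diego: ELSE → 84
patient=Farah: age >= 32 → -168
patient=Gus: ELSE → 103
patient=Ines: age >= 75 → -139
patient=Jude: age >= 38 AND triage = 2 → -143
patient=Lena: ELSE → 75
patient=Quinn: age >= 75 → -133
patient=Rosa: ELSE → 109

128, 164, 84, -168, 103, -139, -143, 75, -133, 109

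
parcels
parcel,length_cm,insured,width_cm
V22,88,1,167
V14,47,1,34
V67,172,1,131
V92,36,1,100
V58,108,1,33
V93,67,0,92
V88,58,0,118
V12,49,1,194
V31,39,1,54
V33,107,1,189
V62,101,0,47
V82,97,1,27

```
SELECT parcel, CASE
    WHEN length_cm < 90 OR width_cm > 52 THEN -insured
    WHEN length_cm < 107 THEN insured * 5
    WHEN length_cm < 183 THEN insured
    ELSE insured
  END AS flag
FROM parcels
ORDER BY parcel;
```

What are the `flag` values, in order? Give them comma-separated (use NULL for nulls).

-1, -1, -1, -1, -1, 1, 0, -1, 5, 0, -1, 0

parcel=V12: length_cm < 90 OR width_cm > 52 → -1
parcel=V14: length_cm < 90 OR width_cm > 52 → -1
parcel=V22: length_cm < 90 OR width_cm > 52 → -1
parcel=V31: length_cm < 90 OR width_cm > 52 → -1
parcel=V33: length_cm < 90 OR width_cm > 52 → -1
parcel=V58: length_cm < 183 → 1
parcel=V62: length_cm < 107 → 0
parcel=V67: length_cm < 90 OR width_cm > 52 → -1
parcel=V82: length_cm < 107 → 5
parcel=V88: length_cm < 90 OR width_cm > 52 → 0
parcel=V92: length_cm < 90 OR width_cm > 52 → -1
parcel=V93: length_cm < 90 OR width_cm > 52 → 0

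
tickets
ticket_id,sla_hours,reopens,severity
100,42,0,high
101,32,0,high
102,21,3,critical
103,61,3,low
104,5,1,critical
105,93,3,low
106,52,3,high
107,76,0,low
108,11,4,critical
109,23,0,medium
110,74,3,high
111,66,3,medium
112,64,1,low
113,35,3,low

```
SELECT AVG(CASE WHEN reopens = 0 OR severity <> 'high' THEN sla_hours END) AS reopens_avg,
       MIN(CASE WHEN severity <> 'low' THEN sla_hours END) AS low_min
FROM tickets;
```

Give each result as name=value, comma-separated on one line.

reopens_avg=44.0833333333, low_min=5

[reopens_avg: reopens = 0 OR severity <> 'high']
ticket_id=100: ✓ → 42
ticket_id=101: ✓ → 32
ticket_id=102: ✓ → 21
ticket_id=103: ✓ → 61
ticket_id=104: ✓ → 5
ticket_id=105: ✓ → 93
ticket_id=106: ✗
ticket_id=107: ✓ → 76
ticket_id=108: ✓ → 11
ticket_id=109: ✓ → 23
ticket_id=110: ✗
ticket_id=111: ✓ → 66
ticket_id=112: ✓ → 64
ticket_id=113: ✓ → 35
reopens_avg = (42 + 32 + 21 + 61 + 5 + 93 + 76 + 11 + 23 + 66 + 64 + 35) / 12 = 44.0833333333
—
[low_min: severity <> 'low']
ticket_id=100: ✓ → 42
ticket_id=101: ✓ → 32
ticket_id=102: ✓ → 21
ticket_id=103: ✗
ticket_id=104: ✓ → 5
ticket_id=105: ✗
ticket_id=106: ✓ → 52
ticket_id=107: ✗
ticket_id=108: ✓ → 11
ticket_id=109: ✓ → 23
ticket_id=110: ✓ → 74
ticket_id=111: ✓ → 66
ticket_id=112: ✗
ticket_id=113: ✗
low_min = MIN(42, 32, 21, 5, 52, 11, 23, 74, 66) = 5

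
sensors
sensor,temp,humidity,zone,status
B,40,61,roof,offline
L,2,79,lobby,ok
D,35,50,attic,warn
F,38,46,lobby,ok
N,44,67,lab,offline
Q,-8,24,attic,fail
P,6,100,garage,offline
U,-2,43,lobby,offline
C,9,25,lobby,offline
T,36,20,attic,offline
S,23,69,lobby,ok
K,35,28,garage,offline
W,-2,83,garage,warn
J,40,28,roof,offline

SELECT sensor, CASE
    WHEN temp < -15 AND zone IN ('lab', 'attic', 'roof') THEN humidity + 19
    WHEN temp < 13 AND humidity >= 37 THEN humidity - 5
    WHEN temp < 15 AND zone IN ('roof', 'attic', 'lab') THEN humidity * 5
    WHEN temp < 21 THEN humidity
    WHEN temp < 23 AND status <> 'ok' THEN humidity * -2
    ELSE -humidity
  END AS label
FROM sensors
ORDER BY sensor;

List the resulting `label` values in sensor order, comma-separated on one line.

sensor=B: ELSE → -61
sensor=C: temp < 21 → 25
sensor=D: ELSE → -50
sensor=F: ELSE → -46
sensor=J: ELSE → -28
sensor=K: ELSE → -28
sensor=L: temp < 13 AND humidity >= 37 → 74
sensor=N: ELSE → -67
sensor=P: temp < 13 AND humidity >= 37 → 95
sensor=Q: temp < 15 AND zone IN ('roof', 'attic', 'lab') → 120
sensor=S: ELSE → -69
sensor=T: ELSE → -20
sensor=U: temp < 13 AND humidity >= 37 → 38
sensor=W: temp < 13 AND humidity >= 37 → 78

-61, 25, -50, -46, -28, -28, 74, -67, 95, 120, -69, -20, 38, 78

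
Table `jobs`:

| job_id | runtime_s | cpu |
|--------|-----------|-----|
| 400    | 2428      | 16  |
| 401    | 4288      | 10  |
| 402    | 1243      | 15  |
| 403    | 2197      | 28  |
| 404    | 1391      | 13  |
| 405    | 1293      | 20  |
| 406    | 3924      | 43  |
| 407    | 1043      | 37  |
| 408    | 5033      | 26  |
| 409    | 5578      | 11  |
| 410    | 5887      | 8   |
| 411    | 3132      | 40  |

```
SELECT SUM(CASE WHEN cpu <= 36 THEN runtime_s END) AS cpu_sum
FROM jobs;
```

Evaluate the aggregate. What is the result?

29338

job_id=400: ✓ → 2428
job_id=401: ✓ → 4288
job_id=402: ✓ → 1243
job_id=403: ✓ → 2197
job_id=404: ✓ → 1391
job_id=405: ✓ → 1293
job_id=406: ✗
job_id=407: ✗
job_id=408: ✓ → 5033
job_id=409: ✓ → 5578
job_id=410: ✓ → 5887
job_id=411: ✗
cpu_sum = 2428 + 4288 + 1243 + 2197 + 1391 + 1293 + 5033 + 5578 + 5887 = 29338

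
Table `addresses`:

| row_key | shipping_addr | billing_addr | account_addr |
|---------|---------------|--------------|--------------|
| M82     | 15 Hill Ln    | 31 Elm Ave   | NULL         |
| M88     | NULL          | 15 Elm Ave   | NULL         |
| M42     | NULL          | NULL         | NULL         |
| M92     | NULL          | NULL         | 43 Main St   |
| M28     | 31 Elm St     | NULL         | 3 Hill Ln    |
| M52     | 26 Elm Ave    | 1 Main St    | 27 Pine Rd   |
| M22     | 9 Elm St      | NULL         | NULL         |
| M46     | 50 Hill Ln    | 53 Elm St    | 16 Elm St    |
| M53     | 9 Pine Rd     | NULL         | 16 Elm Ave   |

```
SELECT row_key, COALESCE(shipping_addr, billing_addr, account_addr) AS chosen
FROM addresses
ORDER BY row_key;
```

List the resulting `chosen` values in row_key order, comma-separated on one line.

row_key=M22: shipping_addr=9 Elm St → 9 Elm St
row_key=M28: shipping_addr=31 Elm St → 31 Elm St
row_key=M42: shipping_addr=NULL, billing_addr=NULL, account_addr=NULL (all NULL) → NULL
row_key=M46: shipping_addr=50 Hill Ln → 50 Hill Ln
row_key=M52: shipping_addr=26 Elm Ave → 26 Elm Ave
row_key=M53: shipping_addr=9 Pine Rd → 9 Pine Rd
row_key=M82: shipping_addr=15 Hill Ln → 15 Hill Ln
row_key=M88: shipping_addr=NULL, billing_addr=15 Elm Ave → 15 Elm Ave
row_key=M92: shipping_addr=NULL, billing_addr=NULL, account_addr=43 Main St → 43 Main St

9 Elm St, 31 Elm St, NULL, 50 Hill Ln, 26 Elm Ave, 9 Pine Rd, 15 Hill Ln, 15 Elm Ave, 43 Main St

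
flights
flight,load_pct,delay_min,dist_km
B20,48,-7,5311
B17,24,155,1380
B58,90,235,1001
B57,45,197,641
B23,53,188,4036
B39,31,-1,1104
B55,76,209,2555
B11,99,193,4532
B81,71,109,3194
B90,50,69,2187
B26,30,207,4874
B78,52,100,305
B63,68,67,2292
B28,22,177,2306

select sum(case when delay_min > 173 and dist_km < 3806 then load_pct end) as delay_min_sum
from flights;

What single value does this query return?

flight=B20: ✗
flight=B17: ✗
flight=B58: ✓ → 90
flight=B57: ✓ → 45
flight=B23: ✗
flight=B39: ✗
flight=B55: ✓ → 76
flight=B11: ✗
flight=B81: ✗
flight=B90: ✗
flight=B26: ✗
flight=B78: ✗
flight=B63: ✗
flight=B28: ✓ → 22
delay_min_sum = 90 + 45 + 76 + 22 = 233

233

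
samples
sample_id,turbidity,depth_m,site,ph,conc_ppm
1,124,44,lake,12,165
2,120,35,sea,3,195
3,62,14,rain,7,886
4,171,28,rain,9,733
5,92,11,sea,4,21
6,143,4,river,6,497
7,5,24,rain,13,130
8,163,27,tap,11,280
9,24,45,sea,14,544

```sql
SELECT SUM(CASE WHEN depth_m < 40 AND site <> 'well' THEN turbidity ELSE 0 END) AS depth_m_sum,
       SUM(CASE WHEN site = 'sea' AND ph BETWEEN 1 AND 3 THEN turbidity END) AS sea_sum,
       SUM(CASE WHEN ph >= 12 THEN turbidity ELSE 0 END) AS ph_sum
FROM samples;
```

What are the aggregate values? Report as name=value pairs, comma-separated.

[depth_m_sum: depth_m < 40 AND site <> 'well']
sample_id=1: ✗
sample_id=2: ✓ → 120
sample_id=3: ✓ → 62
sample_id=4: ✓ → 171
sample_id=5: ✓ → 92
sample_id=6: ✓ → 143
sample_id=7: ✓ → 5
sample_id=8: ✓ → 163
sample_id=9: ✗
depth_m_sum = 120 + 62 + 171 + 92 + 143 + 5 + 163 = 756
—
[sea_sum: site = 'sea' AND ph BETWEEN 1 AND 3]
sample_id=1: ✗
sample_id=2: ✓ → 120
sample_id=3: ✗
sample_id=4: ✗
sample_id=5: ✗
sample_id=6: ✗
sample_id=7: ✗
sample_id=8: ✗
sample_id=9: ✗
sea_sum = 120
—
[ph_sum: ph >= 12]
sample_id=1: ✓ → 124
sample_id=2: ✗
sample_id=3: ✗
sample_id=4: ✗
sample_id=5: ✗
sample_id=6: ✗
sample_id=7: ✓ → 5
sample_id=8: ✗
sample_id=9: ✓ → 24
ph_sum = 124 + 5 + 24 = 153

depth_m_sum=756, sea_sum=120, ph_sum=153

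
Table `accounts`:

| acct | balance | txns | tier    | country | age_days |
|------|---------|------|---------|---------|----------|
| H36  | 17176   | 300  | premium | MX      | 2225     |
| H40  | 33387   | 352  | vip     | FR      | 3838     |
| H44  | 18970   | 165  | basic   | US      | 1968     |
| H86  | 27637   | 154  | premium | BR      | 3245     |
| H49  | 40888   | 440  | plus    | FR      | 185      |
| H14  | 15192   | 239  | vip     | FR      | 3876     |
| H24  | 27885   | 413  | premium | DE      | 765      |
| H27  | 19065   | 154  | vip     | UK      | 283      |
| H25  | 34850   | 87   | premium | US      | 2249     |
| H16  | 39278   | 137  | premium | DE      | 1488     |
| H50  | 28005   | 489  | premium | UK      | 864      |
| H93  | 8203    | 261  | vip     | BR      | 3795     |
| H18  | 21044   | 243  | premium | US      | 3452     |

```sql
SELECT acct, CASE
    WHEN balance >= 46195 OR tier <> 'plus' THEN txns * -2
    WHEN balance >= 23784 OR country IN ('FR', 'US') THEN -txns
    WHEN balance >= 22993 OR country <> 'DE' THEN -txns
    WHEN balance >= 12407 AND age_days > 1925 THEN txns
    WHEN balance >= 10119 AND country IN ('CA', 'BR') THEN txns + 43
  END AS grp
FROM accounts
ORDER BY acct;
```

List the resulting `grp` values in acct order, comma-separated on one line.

-478, -274, -486, -826, -174, -308, -600, -704, -330, -440, -978, -308, -522

acct=H14: balance >= 46195 OR tier <> 'plus' → -478
acct=H16: balance >= 46195 OR tier <> 'plus' → -274
acct=H18: balance >= 46195 OR tier <> 'plus' → -486
acct=H24: balance >= 46195 OR tier <> 'plus' → -826
acct=H25: balance >= 46195 OR tier <> 'plus' → -174
acct=H27: balance >= 46195 OR tier <> 'plus' → -308
acct=H36: balance >= 46195 OR tier <> 'plus' → -600
acct=H40: balance >= 46195 OR tier <> 'plus' → -704
acct=H44: balance >= 46195 OR tier <> 'plus' → -330
acct=H49: balance >= 23784 OR country IN ('FR', 'US') → -440
acct=H50: balance >= 46195 OR tier <> 'plus' → -978
acct=H86: balance >= 46195 OR tier <> 'plus' → -308
acct=H93: balance >= 46195 OR tier <> 'plus' → -522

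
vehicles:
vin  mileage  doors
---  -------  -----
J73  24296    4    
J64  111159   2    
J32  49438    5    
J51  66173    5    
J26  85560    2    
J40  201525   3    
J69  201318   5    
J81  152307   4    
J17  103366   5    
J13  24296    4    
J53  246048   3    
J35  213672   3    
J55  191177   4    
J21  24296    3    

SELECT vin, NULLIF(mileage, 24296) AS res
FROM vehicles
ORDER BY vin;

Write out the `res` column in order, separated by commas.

vin=J13: mileage=24296 vs 24296: equal → NULL
vin=J17: mileage=103366 vs 24296: differ → 103366
vin=J21: mileage=24296 vs 24296: equal → NULL
vin=J26: mileage=85560 vs 24296: differ → 85560
vin=J32: mileage=49438 vs 24296: differ → 49438
vin=J35: mileage=213672 vs 24296: differ → 213672
vin=J40: mileage=201525 vs 24296: differ → 201525
vin=J51: mileage=66173 vs 24296: differ → 66173
vin=J53: mileage=246048 vs 24296: differ → 246048
vin=J55: mileage=191177 vs 24296: differ → 191177
vin=J64: mileage=111159 vs 24296: differ → 111159
vin=J69: mileage=201318 vs 24296: differ → 201318
vin=J73: mileage=24296 vs 24296: equal → NULL
vin=J81: mileage=152307 vs 24296: differ → 152307

NULL, 103366, NULL, 85560, 49438, 213672, 201525, 66173, 246048, 191177, 111159, 201318, NULL, 152307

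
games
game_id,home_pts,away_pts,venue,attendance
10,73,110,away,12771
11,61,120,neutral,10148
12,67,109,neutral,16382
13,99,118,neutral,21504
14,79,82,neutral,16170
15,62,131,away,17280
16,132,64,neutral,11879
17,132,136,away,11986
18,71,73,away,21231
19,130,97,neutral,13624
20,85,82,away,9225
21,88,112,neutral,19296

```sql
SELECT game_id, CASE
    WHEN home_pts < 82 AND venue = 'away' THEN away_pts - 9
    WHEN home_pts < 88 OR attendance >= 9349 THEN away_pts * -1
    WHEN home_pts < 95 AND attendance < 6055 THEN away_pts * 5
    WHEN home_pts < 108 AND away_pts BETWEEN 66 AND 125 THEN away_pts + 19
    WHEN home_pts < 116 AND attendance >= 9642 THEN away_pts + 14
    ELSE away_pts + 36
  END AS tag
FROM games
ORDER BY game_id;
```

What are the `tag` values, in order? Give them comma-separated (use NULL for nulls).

game_id=10: home_pts < 82 AND venue = 'away' → 101
game_id=11: home_pts < 88 OR attendance >= 9349 → -120
game_id=12: home_pts < 88 OR attendance >= 9349 → -109
game_id=13: home_pts < 88 OR attendance >= 9349 → -118
game_id=14: home_pts < 88 OR attendance >= 9349 → -82
game_id=15: home_pts < 82 AND venue = 'away' → 122
game_id=16: home_pts < 88 OR attendance >= 9349 → -64
game_id=17: home_pts < 88 OR attendance >= 9349 → -136
game_id=18: home_pts < 82 AND venue = 'away' → 64
game_id=19: home_pts < 88 OR attendance >= 9349 → -97
game_id=20: home_pts < 88 OR attendance >= 9349 → -82
game_id=21: home_pts < 88 OR attendance >= 9349 → -112

101, -120, -109, -118, -82, 122, -64, -136, 64, -97, -82, -112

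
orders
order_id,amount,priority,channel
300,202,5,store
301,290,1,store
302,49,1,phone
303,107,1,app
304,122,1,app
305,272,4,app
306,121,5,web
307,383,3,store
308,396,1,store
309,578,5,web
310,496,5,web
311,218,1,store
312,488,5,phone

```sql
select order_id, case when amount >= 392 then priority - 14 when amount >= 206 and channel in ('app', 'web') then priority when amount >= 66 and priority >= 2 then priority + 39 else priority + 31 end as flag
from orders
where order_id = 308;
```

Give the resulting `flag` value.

order_id = 308: amount=396, priority=1, channel=store.
amount >= 392 → true → -13

-13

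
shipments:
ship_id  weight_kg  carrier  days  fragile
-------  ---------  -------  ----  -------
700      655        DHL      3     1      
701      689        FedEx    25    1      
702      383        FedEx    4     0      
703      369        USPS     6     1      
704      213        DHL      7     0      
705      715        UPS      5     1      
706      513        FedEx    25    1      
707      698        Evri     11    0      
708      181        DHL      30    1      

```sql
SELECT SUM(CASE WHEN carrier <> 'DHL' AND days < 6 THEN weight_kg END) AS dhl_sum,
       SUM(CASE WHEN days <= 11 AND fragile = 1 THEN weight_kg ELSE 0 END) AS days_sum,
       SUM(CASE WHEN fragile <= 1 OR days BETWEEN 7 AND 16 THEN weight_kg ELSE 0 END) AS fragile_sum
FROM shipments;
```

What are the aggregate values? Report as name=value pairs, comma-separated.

dhl_sum=1098, days_sum=1739, fragile_sum=4416

[dhl_sum: carrier <> 'DHL' AND days < 6]
ship_id=700: ✗
ship_id=701: ✗
ship_id=702: ✓ → 383
ship_id=703: ✗
ship_id=704: ✗
ship_id=705: ✓ → 715
ship_id=706: ✗
ship_id=707: ✗
ship_id=708: ✗
dhl_sum = 383 + 715 = 1098
—
[days_sum: days <= 11 AND fragile = 1]
ship_id=700: ✓ → 655
ship_id=701: ✗
ship_id=702: ✗
ship_id=703: ✓ → 369
ship_id=704: ✗
ship_id=705: ✓ → 715
ship_id=706: ✗
ship_id=707: ✗
ship_id=708: ✗
days_sum = 655 + 369 + 715 = 1739
—
[fragile_sum: fragile <= 1 OR days BETWEEN 7 AND 16]
ship_id=700: ✓ → 655
ship_id=701: ✓ → 689
ship_id=702: ✓ → 383
ship_id=703: ✓ → 369
ship_id=704: ✓ → 213
ship_id=705: ✓ → 715
ship_id=706: ✓ → 513
ship_id=707: ✓ → 698
ship_id=708: ✓ → 181
fragile_sum = 655 + 689 + 383 + 369 + 213 + 715 + 513 + 698 + 181 = 4416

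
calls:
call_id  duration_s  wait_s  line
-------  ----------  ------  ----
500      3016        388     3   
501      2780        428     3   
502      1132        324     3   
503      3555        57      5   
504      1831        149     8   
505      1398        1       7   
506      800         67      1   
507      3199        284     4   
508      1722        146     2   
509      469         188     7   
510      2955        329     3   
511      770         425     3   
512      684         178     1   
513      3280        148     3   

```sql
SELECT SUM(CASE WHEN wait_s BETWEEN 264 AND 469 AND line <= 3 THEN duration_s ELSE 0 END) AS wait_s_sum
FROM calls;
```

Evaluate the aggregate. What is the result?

call_id=500: ✓ → 3016
call_id=501: ✓ → 2780
call_id=502: ✓ → 1132
call_id=503: ✗
call_id=504: ✗
call_id=505: ✗
call_id=506: ✗
call_id=507: ✗
call_id=508: ✗
call_id=509: ✗
call_id=510: ✓ → 2955
call_id=511: ✓ → 770
call_id=512: ✗
call_id=513: ✗
wait_s_sum = 3016 + 2780 + 1132 + 2955 + 770 = 10653

10653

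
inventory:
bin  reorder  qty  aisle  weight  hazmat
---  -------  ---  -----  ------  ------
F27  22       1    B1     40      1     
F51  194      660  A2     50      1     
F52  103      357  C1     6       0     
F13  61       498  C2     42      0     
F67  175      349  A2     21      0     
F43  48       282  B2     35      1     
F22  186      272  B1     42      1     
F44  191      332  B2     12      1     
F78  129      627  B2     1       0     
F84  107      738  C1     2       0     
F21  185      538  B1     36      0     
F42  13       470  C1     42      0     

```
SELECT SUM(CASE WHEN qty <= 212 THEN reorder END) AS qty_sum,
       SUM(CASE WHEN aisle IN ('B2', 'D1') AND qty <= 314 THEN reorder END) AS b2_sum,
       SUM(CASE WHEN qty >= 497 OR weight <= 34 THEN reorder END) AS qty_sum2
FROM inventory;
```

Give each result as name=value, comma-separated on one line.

[qty_sum: qty <= 212]
bin=F27: ✓ → 22
bin=F51: ✗
bin=F52: ✗
bin=F13: ✗
bin=F67: ✗
bin=F43: ✗
bin=F22: ✗
bin=F44: ✗
bin=F78: ✗
bin=F84: ✗
bin=F21: ✗
bin=F42: ✗
qty_sum = 22
—
[b2_sum: aisle IN ('B2', 'D1') AND qty <= 314]
bin=F27: ✗
bin=F51: ✗
bin=F52: ✗
bin=F13: ✗
bin=F67: ✗
bin=F43: ✓ → 48
bin=F22: ✗
bin=F44: ✗
bin=F78: ✗
bin=F84: ✗
bin=F21: ✗
bin=F42: ✗
b2_sum = 48
—
[qty_sum2: qty >= 497 OR weight <= 34]
bin=F27: ✗
bin=F51: ✓ → 194
bin=F52: ✓ → 103
bin=F13: ✓ → 61
bin=F67: ✓ → 175
bin=F43: ✗
bin=F22: ✗
bin=F44: ✓ → 191
bin=F78: ✓ → 129
bin=F84: ✓ → 107
bin=F21: ✓ → 185
bin=F42: ✗
qty_sum2 = 194 + 103 + 61 + 175 + 191 + 129 + 107 + 185 = 1145

qty_sum=22, b2_sum=48, qty_sum2=1145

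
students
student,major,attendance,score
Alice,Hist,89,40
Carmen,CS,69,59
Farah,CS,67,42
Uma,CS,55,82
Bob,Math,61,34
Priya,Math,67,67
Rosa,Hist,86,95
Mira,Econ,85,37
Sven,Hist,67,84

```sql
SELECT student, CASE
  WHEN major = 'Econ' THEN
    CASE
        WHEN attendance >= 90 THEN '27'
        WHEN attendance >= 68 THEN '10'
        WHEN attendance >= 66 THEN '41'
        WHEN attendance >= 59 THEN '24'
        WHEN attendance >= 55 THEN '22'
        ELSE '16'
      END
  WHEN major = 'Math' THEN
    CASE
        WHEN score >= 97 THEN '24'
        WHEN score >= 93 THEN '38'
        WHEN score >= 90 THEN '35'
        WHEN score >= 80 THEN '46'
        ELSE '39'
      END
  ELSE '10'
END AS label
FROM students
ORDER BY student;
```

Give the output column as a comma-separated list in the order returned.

10, 39, 10, 10, 10, 39, 10, 10, 10

student=Alice: major='Hist' → outer ELSE → 10
student=Bob: major='Math' → inner[ELSE] → 39
student=Carmen: major='CS' → outer ELSE → 10
student=Farah: major='CS' → outer ELSE → 10
student=Mira: major='Econ' → inner[attendance >= 68] → 10
student=Priya: major='Math' → inner[ELSE] → 39
student=Rosa: major='Hist' → outer ELSE → 10
student=Sven: major='Hist' → outer ELSE → 10
student=Uma: major='CS' → outer ELSE → 10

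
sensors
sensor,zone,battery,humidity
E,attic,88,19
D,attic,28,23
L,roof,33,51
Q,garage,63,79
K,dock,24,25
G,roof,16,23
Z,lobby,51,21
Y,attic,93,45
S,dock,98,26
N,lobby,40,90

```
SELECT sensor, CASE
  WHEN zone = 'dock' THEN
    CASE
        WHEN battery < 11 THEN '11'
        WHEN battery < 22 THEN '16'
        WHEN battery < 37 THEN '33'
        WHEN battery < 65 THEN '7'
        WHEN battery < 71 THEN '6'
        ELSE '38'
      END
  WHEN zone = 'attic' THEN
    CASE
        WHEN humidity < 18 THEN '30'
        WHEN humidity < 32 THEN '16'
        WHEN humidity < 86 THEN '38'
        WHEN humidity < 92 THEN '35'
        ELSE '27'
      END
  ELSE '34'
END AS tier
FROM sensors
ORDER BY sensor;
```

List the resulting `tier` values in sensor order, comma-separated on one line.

16, 16, 34, 33, 34, 34, 34, 38, 38, 34

sensor=D: zone='attic' → inner[humidity < 32] → 16
sensor=E: zone='attic' → inner[humidity < 32] → 16
sensor=G: zone='roof' → outer ELSE → 34
sensor=K: zone='dock' → inner[battery < 37] → 33
sensor=L: zone='roof' → outer ELSE → 34
sensor=N: zone='lobby' → outer ELSE → 34
sensor=Q: zone='garage' → outer ELSE → 34
sensor=S: zone='dock' → inner[ELSE] → 38
sensor=Y: zone='attic' → inner[humidity < 86] → 38
sensor=Z: zone='lobby' → outer ELSE → 34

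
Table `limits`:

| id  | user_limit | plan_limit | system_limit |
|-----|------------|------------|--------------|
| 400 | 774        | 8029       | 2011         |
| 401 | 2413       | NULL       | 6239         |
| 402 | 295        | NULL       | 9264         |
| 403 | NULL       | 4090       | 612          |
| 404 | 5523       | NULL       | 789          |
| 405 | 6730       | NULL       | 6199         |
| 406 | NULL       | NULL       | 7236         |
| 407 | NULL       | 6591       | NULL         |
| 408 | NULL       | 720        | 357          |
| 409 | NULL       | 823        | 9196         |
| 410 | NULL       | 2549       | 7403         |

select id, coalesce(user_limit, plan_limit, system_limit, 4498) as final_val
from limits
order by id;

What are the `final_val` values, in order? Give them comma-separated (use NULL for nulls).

id=400: user_limit=774 → 774
id=401: user_limit=2413 → 2413
id=402: user_limit=295 → 295
id=403: user_limit=NULL, plan_limit=4090 → 4090
id=404: user_limit=5523 → 5523
id=405: user_limit=6730 → 6730
id=406: user_limit=NULL, plan_limit=NULL, system_limit=7236 → 7236
id=407: user_limit=NULL, plan_limit=6591 → 6591
id=408: user_limit=NULL, plan_limit=720 → 720
id=409: user_limit=NULL, plan_limit=823 → 823
id=410: user_limit=NULL, plan_limit=2549 → 2549

774, 2413, 295, 4090, 5523, 6730, 7236, 6591, 720, 823, 2549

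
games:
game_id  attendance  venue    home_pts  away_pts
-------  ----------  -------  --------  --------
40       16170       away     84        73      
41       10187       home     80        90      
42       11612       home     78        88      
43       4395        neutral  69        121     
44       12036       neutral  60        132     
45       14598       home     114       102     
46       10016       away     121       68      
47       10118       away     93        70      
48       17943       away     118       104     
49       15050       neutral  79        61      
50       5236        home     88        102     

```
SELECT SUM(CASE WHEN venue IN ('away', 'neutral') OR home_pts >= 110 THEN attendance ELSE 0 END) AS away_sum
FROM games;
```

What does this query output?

game_id=40: ✓ → 16170
game_id=41: ✗
game_id=42: ✗
game_id=43: ✓ → 4395
game_id=44: ✓ → 12036
game_id=45: ✓ → 14598
game_id=46: ✓ → 10016
game_id=47: ✓ → 10118
game_id=48: ✓ → 17943
game_id=49: ✓ → 15050
game_id=50: ✗
away_sum = 16170 + 4395 + 12036 + 14598 + 10016 + 10118 + 17943 + 15050 = 100326

100326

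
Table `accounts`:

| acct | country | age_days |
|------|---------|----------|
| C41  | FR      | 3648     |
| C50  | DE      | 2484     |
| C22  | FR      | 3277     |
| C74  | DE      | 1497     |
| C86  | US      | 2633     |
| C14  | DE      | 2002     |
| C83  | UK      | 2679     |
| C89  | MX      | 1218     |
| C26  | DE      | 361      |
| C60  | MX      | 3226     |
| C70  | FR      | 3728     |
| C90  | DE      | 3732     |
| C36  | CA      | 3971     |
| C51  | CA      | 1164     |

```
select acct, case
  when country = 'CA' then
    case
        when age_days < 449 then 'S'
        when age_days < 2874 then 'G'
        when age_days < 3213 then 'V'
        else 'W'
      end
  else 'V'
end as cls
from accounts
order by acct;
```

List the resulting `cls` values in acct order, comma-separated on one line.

acct=C14: country='DE' → outer ELSE → V
acct=C22: country='FR' → outer ELSE → V
acct=C26: country='DE' → outer ELSE → V
acct=C36: country='CA' → inner[ELSE] → W
acct=C41: country='FR' → outer ELSE → V
acct=C50: country='DE' → outer ELSE → V
acct=C51: country='CA' → inner[age_days < 2874] → G
acct=C60: country='MX' → outer ELSE → V
acct=C70: country='FR' → outer ELSE → V
acct=C74: country='DE' → outer ELSE → V
acct=C83: country='UK' → outer ELSE → V
acct=C86: country='US' → outer ELSE → V
acct=C89: country='MX' → outer ELSE → V
acct=C90: country='DE' → outer ELSE → V

V, V, V, W, V, V, G, V, V, V, V, V, V, V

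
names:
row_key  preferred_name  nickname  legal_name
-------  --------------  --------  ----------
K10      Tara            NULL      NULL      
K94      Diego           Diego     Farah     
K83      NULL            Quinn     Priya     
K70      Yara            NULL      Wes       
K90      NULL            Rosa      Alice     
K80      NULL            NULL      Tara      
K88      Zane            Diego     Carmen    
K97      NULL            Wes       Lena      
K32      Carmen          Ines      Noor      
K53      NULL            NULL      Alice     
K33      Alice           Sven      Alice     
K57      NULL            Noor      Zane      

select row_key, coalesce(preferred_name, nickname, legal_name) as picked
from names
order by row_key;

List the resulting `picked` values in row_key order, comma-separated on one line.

Tara, Carmen, Alice, Alice, Noor, Yara, Tara, Quinn, Zane, Rosa, Diego, Wes

row_key=K10: preferred_name=Tara → Tara
row_key=K32: preferred_name=Carmen → Carmen
row_key=K33: preferred_name=Alice → Alice
row_key=K53: preferred_name=NULL, nickname=NULL, legal_name=Alice → Alice
row_key=K57: preferred_name=NULL, nickname=Noor → Noor
row_key=K70: preferred_name=Yara → Yara
row_key=K80: preferred_name=NULL, nickname=NULL, legal_name=Tara → Tara
row_key=K83: preferred_name=NULL, nickname=Quinn → Quinn
row_key=K88: preferred_name=Zane → Zane
row_key=K90: preferred_name=NULL, nickname=Rosa → Rosa
row_key=K94: preferred_name=Diego → Diego
row_key=K97: preferred_name=NULL, nickname=Wes → Wes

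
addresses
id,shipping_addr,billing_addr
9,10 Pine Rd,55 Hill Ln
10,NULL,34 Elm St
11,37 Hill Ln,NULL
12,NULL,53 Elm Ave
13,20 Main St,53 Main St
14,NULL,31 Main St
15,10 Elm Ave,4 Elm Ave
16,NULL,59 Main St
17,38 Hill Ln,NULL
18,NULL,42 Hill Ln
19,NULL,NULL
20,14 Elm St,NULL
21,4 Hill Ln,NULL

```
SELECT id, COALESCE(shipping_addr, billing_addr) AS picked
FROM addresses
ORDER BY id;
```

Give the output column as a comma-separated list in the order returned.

id=9: shipping_addr=10 Pine Rd → 10 Pine Rd
id=10: shipping_addr=NULL, billing_addr=34 Elm St → 34 Elm St
id=11: shipping_addr=37 Hill Ln → 37 Hill Ln
id=12: shipping_addr=NULL, billing_addr=53 Elm Ave → 53 Elm Ave
id=13: shipping_addr=20 Main St → 20 Main St
id=14: shipping_addr=NULL, billing_addr=31 Main St → 31 Main St
id=15: shipping_addr=10 Elm Ave → 10 Elm Ave
id=16: shipping_addr=NULL, billing_addr=59 Main St → 59 Main St
id=17: shipping_addr=38 Hill Ln → 38 Hill Ln
id=18: shipping_addr=NULL, billing_addr=42 Hill Ln → 42 Hill Ln
id=19: shipping_addr=NULL, billing_addr=NULL (all NULL) → NULL
id=20: shipping_addr=14 Elm St → 14 Elm St
id=21: shipping_addr=4 Hill Ln → 4 Hill Ln

10 Pine Rd, 34 Elm St, 37 Hill Ln, 53 Elm Ave, 20 Main St, 31 Main St, 10 Elm Ave, 59 Main St, 38 Hill Ln, 42 Hill Ln, NULL, 14 Elm St, 4 Hill Ln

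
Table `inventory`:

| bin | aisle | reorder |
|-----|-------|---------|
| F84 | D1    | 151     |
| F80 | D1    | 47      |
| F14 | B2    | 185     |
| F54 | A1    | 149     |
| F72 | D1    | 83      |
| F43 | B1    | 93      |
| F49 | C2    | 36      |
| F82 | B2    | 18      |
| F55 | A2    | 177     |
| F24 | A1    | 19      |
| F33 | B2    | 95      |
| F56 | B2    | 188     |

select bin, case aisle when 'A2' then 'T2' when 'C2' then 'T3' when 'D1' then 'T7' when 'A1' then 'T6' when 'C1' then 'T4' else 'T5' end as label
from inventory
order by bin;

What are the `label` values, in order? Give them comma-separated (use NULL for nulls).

T5, T6, T5, T5, T3, T6, T2, T5, T7, T7, T5, T7

bin=F14: ELSE → T5
bin=F24: aisle='A1' → T6
bin=F33: ELSE → T5
bin=F43: ELSE → T5
bin=F49: aisle='C2' → T3
bin=F54: aisle='A1' → T6
bin=F55: aisle='A2' → T2
bin=F56: ELSE → T5
bin=F72: aisle='D1' → T7
bin=F80: aisle='D1' → T7
bin=F82: ELSE → T5
bin=F84: aisle='D1' → T7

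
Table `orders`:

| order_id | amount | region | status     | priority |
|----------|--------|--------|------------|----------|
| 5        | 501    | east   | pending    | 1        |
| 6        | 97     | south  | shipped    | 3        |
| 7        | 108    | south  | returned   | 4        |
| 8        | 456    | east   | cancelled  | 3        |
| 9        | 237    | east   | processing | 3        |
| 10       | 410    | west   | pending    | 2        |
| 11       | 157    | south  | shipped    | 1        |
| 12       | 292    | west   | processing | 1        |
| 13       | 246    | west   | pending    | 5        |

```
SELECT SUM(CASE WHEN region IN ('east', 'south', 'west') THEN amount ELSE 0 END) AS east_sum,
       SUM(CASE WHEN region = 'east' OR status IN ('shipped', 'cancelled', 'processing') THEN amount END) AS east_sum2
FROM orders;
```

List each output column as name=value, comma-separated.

east_sum=2504, east_sum2=1740

[east_sum: region IN ('east', 'south', 'west')]
order_id=5: ✓ → 501
order_id=6: ✓ → 97
order_id=7: ✓ → 108
order_id=8: ✓ → 456
order_id=9: ✓ → 237
order_id=10: ✓ → 410
order_id=11: ✓ → 157
order_id=12: ✓ → 292
order_id=13: ✓ → 246
east_sum = 501 + 97 + 108 + 456 + 237 + 410 + 157 + 292 + 246 = 2504
—
[east_sum2: region = 'east' OR status IN ('shipped', 'cancelled', 'processing')]
order_id=5: ✓ → 501
order_id=6: ✓ → 97
order_id=7: ✗
order_id=8: ✓ → 456
order_id=9: ✓ → 237
order_id=10: ✗
order_id=11: ✓ → 157
order_id=12: ✓ → 292
order_id=13: ✗
east_sum2 = 501 + 97 + 456 + 237 + 157 + 292 = 1740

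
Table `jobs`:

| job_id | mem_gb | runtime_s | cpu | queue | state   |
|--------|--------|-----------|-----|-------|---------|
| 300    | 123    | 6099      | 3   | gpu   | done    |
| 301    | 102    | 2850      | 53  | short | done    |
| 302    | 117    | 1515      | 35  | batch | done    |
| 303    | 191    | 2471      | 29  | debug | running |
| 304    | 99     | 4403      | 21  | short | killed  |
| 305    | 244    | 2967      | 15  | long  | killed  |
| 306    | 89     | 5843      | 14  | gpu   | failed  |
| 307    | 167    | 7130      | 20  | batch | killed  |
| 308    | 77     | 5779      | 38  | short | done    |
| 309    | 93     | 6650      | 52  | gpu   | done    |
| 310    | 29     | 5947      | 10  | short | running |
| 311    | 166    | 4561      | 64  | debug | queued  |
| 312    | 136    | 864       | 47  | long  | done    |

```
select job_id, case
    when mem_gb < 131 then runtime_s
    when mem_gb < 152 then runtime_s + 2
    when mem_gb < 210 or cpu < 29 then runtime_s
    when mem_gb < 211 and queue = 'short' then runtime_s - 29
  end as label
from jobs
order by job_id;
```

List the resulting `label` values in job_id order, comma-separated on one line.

job_id=300: mem_gb < 131 → 6099
job_id=301: mem_gb < 131 → 2850
job_id=302: mem_gb < 131 → 1515
job_id=303: mem_gb < 210 or cpu < 29 → 2471
job_id=304: mem_gb < 131 → 4403
job_id=305: mem_gb < 210 or cpu < 29 → 2967
job_id=306: mem_gb < 131 → 5843
job_id=307: mem_gb < 210 or cpu < 29 → 7130
job_id=308: mem_gb < 131 → 5779
job_id=309: mem_gb < 131 → 6650
job_id=310: mem_gb < 131 → 5947
job_id=311: mem_gb < 210 or cpu < 29 → 4561
job_id=312: mem_gb < 152 → 866

6099, 2850, 1515, 2471, 4403, 2967, 5843, 7130, 5779, 6650, 5947, 4561, 866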